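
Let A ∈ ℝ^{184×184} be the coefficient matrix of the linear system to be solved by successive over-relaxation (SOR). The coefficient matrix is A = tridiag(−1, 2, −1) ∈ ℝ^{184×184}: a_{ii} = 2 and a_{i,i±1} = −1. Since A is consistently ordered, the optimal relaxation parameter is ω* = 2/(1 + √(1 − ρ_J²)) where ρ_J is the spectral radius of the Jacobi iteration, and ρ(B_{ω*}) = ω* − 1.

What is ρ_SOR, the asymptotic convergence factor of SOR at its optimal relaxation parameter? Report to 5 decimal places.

ρ_SOR = 0.96661

B_J for the 184×184 system has eigenvalues cos(kπ/185); ρ_J = cos(π/185) = 0.99986.
√(1−ρ_J²) simplifies to sin(π/185) = 0.016981.
So ω* = 2/1.016981 = 1.96661 (Young).
ρ(B_{ω*}) = ω*−1 = 0.96661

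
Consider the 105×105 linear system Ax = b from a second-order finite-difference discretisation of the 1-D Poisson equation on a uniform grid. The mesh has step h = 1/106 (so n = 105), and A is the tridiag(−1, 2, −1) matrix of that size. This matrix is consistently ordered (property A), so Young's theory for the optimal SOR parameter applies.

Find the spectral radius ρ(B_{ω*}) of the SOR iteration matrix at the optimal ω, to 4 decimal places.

ρ_SOR = 0.9424

ρ_J = max_k |cos(kπ/106)| = cos(π/106) = 0.9996
1 − cos²(π/106) = sin²(π/106) ⇒ √(1−ρ_J²) = sin(π/106) = 0.02963.
Then 2/(1+√(1−ρ_J²)) = 2/(1+0.02963); ω* = 2/1.02963 = 1.9424.
ρ_SOR = ω* − 1 ≈ 0.9424.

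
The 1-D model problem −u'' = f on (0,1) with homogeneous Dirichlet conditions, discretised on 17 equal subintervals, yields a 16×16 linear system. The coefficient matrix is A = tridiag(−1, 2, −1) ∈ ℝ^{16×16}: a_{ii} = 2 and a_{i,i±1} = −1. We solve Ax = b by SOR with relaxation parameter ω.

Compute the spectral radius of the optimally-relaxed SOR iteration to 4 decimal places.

ρ_SOR = 0.6895

n=16: λ(B_J) = 1 − λ(A)/2 = cos(kπ/17); k=1 gives ρ_J = 0.9830.
√(1−ρ_J²) = |sin(π/17)| = 0.18375
Young: ω* = 2/(1+√(1−ρ_J²)) = 2/(1+0.18375) = 2/1.18375 = 1.6895.
ρ(B_{ω*}) = ω*−1 = 0.6895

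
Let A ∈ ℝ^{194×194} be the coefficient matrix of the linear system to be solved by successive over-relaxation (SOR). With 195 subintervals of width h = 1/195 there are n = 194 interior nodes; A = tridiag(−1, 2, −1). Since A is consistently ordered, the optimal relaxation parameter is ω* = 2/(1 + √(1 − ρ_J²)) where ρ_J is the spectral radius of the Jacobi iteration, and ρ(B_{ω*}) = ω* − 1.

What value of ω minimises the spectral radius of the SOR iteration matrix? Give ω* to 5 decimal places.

n=194: λ(B_J) = 1 − λ(A)/2 = cos(kπ/195); k=1 gives ρ_J = 0.99987.
1 − cos²(π/195) = sin²(π/195) ⇒ √(1−ρ_J²) = sin(π/195) = 0.016110.
[ω*] 2 ÷ (1 + 0.016110) = 2 ÷ 1.016110 = 1.96829.
Hence ρ(B_{ω*}) = 1.96829 − 1 = 0.96829.

ω* = 1.96829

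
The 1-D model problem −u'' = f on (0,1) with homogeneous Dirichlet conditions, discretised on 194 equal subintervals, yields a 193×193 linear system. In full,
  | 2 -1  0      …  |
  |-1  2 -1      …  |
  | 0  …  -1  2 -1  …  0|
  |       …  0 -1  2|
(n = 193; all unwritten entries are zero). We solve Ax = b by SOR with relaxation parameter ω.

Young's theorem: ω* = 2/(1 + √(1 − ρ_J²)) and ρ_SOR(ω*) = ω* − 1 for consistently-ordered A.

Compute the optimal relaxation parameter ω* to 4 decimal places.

spectrum of D⁻¹(L+U) = {cos(kπ/194) : 1≤k≤193}; ρ_J = cos(π/194) = 0.9999.
√(1−ρ_J²) = |sin(π/194)| = 0.01619
ω* = 2/(1+0.01619) = 1.9681
At ω = 1.9681 every |λ(B_ω)| = ω−1, so ρ_SOR = 0.9681.

ω* = 1.9681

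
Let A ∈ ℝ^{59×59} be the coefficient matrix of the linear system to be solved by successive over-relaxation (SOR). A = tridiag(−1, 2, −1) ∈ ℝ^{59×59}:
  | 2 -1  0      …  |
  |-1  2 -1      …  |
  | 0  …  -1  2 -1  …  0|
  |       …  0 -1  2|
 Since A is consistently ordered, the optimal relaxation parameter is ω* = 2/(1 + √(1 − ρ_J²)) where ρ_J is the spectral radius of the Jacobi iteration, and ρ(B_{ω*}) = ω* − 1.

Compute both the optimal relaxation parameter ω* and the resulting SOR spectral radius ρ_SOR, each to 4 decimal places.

[ρ_J] n=59: ρ(B_J) = cos(π/(n+1)) = cos(π/60) = 0.9986.
1 − cos²(π/60) = sin²(π/60) ⇒ √(1−ρ_J²) = sin(π/60) = 0.05234.
[ω*] 2 ÷ (1 + 0.05234) = 2 ÷ 1.05234 = 1.9005.
[ρ_SOR] ω* − 1 = 0.9005.

ω* = 1.9005, ρ_SOR = 0.9005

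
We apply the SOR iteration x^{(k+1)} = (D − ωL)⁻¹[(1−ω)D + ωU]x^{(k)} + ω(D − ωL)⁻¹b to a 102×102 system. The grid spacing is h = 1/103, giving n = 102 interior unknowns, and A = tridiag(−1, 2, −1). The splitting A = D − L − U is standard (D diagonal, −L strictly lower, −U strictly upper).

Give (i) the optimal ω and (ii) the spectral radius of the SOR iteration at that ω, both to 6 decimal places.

spectrum of D⁻¹(L+U) = {cos(kπ/103) : 1≤k≤102}; ρ_J = cos(π/103) = 0.999535.
√(1 − cos²(π/103)) = sin(π/103) ≈ 0.0304962.
So ω* = 2/1.0304962 = 1.940813 (Young).
ρ_SOR = ω* − 1 = 1.940813 − 1 = 0.940813.

ω* = 1.940813, ρ_SOR = 0.940813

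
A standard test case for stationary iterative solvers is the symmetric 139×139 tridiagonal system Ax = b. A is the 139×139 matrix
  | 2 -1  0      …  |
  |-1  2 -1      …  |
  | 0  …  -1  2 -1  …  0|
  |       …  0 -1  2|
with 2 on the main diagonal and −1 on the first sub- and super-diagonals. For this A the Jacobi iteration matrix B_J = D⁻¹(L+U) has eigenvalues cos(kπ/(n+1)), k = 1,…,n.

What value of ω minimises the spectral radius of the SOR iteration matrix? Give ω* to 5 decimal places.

ω* = 1.95611

n=139: λ(B_J) = 1 − λ(A)/2 = cos(kπ/140); k=1 gives ρ_J = 0.99975.
√(1 − cos²(π/140)) = sin(π/140) ≈ 0.022438.
[ω*] 2 ÷ (1 + 0.022438) = 2 ÷ 1.022438 = 1.95611.
At ω = 1.95611 every |λ(B_ω)| = ω−1, so ρ_SOR = 0.95611.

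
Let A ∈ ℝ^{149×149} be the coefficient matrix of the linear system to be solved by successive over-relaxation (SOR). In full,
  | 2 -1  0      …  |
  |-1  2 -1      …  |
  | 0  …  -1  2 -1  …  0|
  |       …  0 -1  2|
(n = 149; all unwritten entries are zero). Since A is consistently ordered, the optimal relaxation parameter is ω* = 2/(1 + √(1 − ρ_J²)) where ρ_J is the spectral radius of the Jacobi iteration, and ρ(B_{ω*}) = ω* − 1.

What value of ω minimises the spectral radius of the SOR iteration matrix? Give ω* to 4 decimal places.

ρ_J = max_k |cos(kπ/150)| = cos(π/150) = 0.9998
1 − cos²(π/150) = sin²(π/150) ⇒ √(1−ρ_J²) = sin(π/150) = 0.02094.
ω* = 2 / (1 + 0.02094) = 2 / 1.02094 ≈ 1.9590.
ρ(B_{ω*}) = ω*−1 = 0.9590

ω* = 1.9590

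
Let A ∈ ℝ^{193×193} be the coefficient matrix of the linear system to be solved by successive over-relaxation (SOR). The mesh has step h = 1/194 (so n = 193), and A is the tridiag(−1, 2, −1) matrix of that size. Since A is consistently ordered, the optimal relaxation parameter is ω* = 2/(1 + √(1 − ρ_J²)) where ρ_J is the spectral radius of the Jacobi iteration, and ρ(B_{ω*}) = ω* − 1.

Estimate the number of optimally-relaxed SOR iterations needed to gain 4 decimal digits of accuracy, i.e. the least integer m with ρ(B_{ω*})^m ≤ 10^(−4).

[ρ_J] n=193: ρ(B_J) = cos(π/(n+1)) = cos(π/194) = 0.9998689.
√(1 − cos²(π/194)) = sin(π/194) ≈ 0.0161931.
[ω*] 2 ÷ (1 + 0.0161931) = 2 ÷ 1.0161931 = 1.9681299.
ρ(B_{ω*}) = ω*−1 = 0.9681299
Need (0.9681299)^m ≤ 10^(−4): m ≥ 4·ln10/|ln 0.9681299| = 9.21034/0.032389 = 284.366 ⇒ m = 285.

m = 285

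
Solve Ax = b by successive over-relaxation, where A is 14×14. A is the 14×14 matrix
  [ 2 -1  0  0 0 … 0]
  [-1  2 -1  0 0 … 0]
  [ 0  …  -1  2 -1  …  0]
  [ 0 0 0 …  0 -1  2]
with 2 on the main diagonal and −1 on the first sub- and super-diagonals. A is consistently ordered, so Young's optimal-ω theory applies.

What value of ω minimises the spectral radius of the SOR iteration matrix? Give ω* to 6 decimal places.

ω* = 1.655750

ρ_J = max_k |cos(kπ/15)| = cos(π/15) = 0.978148
√(1 − cos²(π/15)) = sin(π/15) ≈ 0.2079117.
Young: ω* = 2/(1+√(1−ρ_J²)) = 2/(1+0.2079117) = 2/1.2079117 = 1.655750.
ρ(B_{ω*}) = ω*−1 = 0.655750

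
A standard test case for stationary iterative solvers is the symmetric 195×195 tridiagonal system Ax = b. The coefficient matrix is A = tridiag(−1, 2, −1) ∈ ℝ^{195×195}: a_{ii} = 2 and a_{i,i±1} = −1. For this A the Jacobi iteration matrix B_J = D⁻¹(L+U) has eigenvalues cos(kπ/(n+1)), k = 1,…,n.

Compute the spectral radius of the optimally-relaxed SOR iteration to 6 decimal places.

ρ_SOR = 0.968450

n=195: λ(B_J) = 1 − λ(A)/2 = cos(kπ/196); k=1 gives ρ_J = 0.999872.
√(1−ρ_J²) = |sin(π/196)| = 0.0160278
ω* = 2/(1 + 0.0160278) = 2/1.0160278 = 1.968450.
ρ_SOR = ω* − 1 = 1.968450 − 1 = 0.968450.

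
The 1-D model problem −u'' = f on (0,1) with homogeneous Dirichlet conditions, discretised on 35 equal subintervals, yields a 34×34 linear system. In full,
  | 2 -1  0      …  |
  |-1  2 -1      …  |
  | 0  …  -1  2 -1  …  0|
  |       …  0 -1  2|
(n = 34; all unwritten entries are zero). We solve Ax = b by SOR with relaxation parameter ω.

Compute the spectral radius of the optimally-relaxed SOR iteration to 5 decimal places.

With n=34, ρ(Jacobi) = cos(π/35) = 0.99597.
√(1 − cos²(π/35)) = sin(π/35) ≈ 0.089639.
ω* = 2 / (1 + 0.089639) = 2 / 1.089639 ≈ 1.83547.
ρ_SOR = ω* − 1 = 1.83547 − 1 = 0.83547.

ρ_SOR = 0.83547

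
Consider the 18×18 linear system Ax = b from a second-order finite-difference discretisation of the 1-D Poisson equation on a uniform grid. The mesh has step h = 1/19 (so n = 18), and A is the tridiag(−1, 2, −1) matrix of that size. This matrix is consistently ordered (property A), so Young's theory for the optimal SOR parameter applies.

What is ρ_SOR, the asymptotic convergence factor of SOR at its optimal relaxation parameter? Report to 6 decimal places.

ρ_SOR = 0.717336

With n=18, ρ(Jacobi) = cos(π/19) = 0.986361.
root = sin(π/19) = 0.1645946  (since 1−cos² = sin²).
Young: ω* = 2/(1+√(1−ρ_J²)) = 2/(1+0.1645946) = 2/1.1645946 = 1.717336.
and ρ(B_{ω*}) = 1.717336 − 1 = 0.717336.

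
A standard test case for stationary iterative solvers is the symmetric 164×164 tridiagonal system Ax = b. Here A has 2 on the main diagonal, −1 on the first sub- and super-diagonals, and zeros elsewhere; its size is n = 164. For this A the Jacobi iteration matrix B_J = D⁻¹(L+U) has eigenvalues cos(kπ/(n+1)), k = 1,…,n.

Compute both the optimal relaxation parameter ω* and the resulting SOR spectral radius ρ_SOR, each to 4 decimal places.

ω* = 1.9626, ρ_SOR = 0.9626

[ρ_J] n=164: ρ(B_J) = cos(π/(n+1)) = cos(π/165) = 0.9998.
√(1 − cos²(π/165)) = sin(π/165) ≈ 0.01904.
ω* = 2/(1 + 0.01904) = 2/1.01904 = 1.9626.
ρ_SOR = ω* − 1 = 1.9626 − 1 = 0.9626.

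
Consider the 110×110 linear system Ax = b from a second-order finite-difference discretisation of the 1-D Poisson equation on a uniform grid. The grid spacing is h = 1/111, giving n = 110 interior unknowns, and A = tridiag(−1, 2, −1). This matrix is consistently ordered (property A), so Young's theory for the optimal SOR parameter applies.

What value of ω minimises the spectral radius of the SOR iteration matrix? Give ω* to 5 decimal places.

[ρ_J] n=110: ρ(B_J) = cos(π/(n+1)) = cos(π/111) = 0.99960.
√(1 − cos²(π/111)) = sin(π/111) ≈ 0.028299.
So ω* = 2/1.028299 = 1.94496 (Young).
ρ_SOR = ω* − 1 ≈ 0.94496.

ω* = 1.94496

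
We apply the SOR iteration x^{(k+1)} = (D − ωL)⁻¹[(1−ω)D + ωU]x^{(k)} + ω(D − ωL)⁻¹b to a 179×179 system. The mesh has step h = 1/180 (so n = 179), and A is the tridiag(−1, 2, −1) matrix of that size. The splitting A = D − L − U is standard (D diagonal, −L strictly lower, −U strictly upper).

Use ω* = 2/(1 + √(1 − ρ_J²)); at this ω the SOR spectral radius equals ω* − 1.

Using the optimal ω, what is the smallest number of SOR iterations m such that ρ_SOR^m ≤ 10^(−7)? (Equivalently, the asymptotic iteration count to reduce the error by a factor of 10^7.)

spectrum of D⁻¹(L+U) = {cos(kπ/180) : 1≤k≤179}; ρ_J = cos(π/180) = 0.9998477.
√(1−ρ_J²) = |sin(π/180)| = 0.0174524
[ω*] 2 ÷ (1 + 0.0174524) = 2 ÷ 1.0174524 = 1.9656939.
and ρ(B_{ω*}) = 1.9656939 − 1 = 0.9656939.
7·ln10 = 16.1181; −ln(0.9656939) = 0.0349084; m = ⌈16.1181/0.0349084⌉ = ⌈461.726⌉ = 462.

m = 462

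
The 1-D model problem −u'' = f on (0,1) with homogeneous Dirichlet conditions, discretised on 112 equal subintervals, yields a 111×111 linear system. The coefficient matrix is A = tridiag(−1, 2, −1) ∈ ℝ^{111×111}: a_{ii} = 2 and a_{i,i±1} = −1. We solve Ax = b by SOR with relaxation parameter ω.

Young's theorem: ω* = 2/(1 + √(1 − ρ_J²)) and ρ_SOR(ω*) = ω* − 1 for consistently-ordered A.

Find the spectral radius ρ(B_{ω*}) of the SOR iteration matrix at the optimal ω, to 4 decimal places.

ρ_SOR = 0.9454

[ρ_J] n=111: ρ(B_J) = cos(π/(n+1)) = cos(π/112) = 0.9996.
√(1−ρ_J²) = |sin(π/112)| = 0.02805
ω* = 2 / (1 + 0.02805) = 2 / 1.02805 ≈ 1.9454.
At ω = 1.9454 every |λ(B_ω)| = ω−1, so ρ_SOR = 0.9454.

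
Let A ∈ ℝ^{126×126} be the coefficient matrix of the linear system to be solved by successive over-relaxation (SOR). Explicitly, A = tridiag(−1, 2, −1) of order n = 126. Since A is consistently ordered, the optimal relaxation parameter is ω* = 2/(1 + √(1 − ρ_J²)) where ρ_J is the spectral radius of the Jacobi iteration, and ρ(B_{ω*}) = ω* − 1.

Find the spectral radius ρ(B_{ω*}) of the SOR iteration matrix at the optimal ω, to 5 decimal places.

ρ_SOR = 0.95173

[ρ_J] n=126: ρ(B_J) = cos(π/(n+1)) = cos(π/127) = 0.99969.
root = sin(π/127) = 0.024734  (since 1−cos² = sin²).
ω* = 2/(1 + 0.024734) = 2/1.024734 = 1.95173.
ρ(B_{ω*}) = ω*−1 = 0.95173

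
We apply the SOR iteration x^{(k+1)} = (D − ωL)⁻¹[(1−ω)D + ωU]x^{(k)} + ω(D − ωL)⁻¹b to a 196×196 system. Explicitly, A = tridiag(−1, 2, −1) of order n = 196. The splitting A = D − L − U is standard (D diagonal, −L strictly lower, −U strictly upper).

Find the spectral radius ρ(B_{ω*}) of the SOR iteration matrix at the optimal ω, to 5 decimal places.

ρ_SOR = 0.96861

ρ_J = max_k |cos(kπ/197)| = cos(π/197) = 0.99987
√(1−ρ_J²) = |sin(π/197)| = 0.015946
ω* = 2 / (1 + 0.015946) = 2 / 1.015946 ≈ 1.96861.
Hence ρ(B_{ω*}) = 1.96861 − 1 = 0.96861.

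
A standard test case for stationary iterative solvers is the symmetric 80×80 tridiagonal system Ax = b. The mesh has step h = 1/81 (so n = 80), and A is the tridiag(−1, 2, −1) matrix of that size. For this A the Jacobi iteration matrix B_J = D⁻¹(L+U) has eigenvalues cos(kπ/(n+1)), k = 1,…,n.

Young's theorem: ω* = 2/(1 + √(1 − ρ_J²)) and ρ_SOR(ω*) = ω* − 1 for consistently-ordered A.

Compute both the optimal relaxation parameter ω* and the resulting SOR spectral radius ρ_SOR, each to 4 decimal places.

½·tridiag(1,0,1) at n=80: λ_k = cos(kπ/81); max |λ| at k=1 ⇒ ρ_J = cos(π/81) ≈ 0.9992.
1 − cos²(π/81) = sin²(π/81) ⇒ √(1−ρ_J²) = sin(π/81) = 0.03878.
ω* = 2/(1+0.03878) = 1.9253
ρ_SOR = ω* − 1 = 1.9253 − 1 = 0.9253.

ω* = 1.9253, ρ_SOR = 0.9253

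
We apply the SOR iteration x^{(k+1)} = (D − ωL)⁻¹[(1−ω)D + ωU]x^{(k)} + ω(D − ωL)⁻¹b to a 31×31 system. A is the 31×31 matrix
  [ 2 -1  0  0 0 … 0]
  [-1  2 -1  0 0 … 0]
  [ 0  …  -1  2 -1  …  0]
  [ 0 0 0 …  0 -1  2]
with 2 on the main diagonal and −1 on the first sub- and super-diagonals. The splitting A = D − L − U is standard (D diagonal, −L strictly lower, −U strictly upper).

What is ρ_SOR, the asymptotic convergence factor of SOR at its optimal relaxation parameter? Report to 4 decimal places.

spectrum of D⁻¹(L+U) = {cos(kπ/32) : 1≤k≤31}; ρ_J = cos(π/32) = 0.9952.
√(1−ρ_J²) = |sin(π/32)| = 0.09802
So ω* = 2/1.09802 = 1.8215 (Young).
At ω = 1.8215 every |λ(B_ω)| = ω−1, so ρ_SOR = 0.8215.

ρ_SOR = 0.8215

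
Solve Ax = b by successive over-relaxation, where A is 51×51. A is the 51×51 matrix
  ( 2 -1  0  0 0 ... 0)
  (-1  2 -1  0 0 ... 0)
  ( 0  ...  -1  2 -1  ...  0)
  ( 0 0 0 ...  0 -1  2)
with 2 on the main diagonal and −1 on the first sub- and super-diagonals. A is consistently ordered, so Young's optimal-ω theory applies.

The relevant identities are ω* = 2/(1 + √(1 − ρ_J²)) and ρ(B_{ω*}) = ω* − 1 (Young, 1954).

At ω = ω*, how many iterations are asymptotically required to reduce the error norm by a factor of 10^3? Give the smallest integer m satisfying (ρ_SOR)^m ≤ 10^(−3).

m = 58

With n=51, ρ(Jacobi) = cos(π/52) = 0.9981756.
√(1−ρ_J²) = |sin(π/52)| = 0.0603785
Young: ω* = 2/(1+√(1−ρ_J²)) = 2/(1+0.0603785) = 2/1.0603785 = 1.8861190.
At ω = 1.8861190 every |λ(B_ω)| = ω−1, so ρ_SOR = 0.8861190.
3·ln10 = 6.90776; −ln(0.8861190) = 0.120904; m = ⌈6.90776/0.120904⌉ = ⌈57.134⌉ = 58.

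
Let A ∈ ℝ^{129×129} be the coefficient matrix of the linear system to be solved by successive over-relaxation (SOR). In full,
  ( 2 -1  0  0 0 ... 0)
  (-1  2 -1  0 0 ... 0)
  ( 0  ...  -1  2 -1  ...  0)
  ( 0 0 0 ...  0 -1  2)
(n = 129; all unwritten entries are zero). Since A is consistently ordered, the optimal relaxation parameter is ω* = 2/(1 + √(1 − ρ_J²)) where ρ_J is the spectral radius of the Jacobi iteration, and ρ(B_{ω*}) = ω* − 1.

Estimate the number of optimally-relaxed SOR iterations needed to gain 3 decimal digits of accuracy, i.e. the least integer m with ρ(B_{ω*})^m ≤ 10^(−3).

[ρ_J] n=129: ρ(B_J) = cos(π/(n+1)) = cos(π/130) = 0.9997080.
root = sin(π/130) = 0.0241637  (since 1−cos² = sin²).
ω* = 2/(1 + 0.0241637) = 2/1.0241637 = 1.9528128.
ρ_SOR = ω* − 1 = 1.9528128 − 1 = 0.9528128.
m ≥ 3·ln10 / (−ln 0.9528128) = 142.909; smallest integer m = 143.

m = 143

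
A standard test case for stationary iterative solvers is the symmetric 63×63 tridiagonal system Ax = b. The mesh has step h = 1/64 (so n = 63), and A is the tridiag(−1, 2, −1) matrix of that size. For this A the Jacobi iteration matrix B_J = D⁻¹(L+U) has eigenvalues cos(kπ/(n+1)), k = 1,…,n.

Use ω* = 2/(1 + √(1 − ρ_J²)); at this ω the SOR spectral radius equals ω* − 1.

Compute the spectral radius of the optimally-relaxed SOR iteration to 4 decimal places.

½·tridiag(1,0,1) at n=63: λ_k = cos(kπ/64); max |λ| at k=1 ⇒ ρ_J = cos(π/64) ≈ 0.9988.
root = sin(π/64) = 0.04907  (since 1−cos² = sin²).
ω* = 2/(1 + 0.04907) = 2/1.04907 = 1.9065.
ρ(B_{ω*}) = ω*−1 = 0.9065

ρ_SOR = 0.9065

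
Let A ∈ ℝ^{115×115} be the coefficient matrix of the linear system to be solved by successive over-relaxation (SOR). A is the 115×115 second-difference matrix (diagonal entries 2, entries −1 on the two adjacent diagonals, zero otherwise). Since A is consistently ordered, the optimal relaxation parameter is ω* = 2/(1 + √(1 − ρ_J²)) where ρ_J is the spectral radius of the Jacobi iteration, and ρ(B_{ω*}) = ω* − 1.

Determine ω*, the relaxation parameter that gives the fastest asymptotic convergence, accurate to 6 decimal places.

ω* = 1.947269

B_J for the 115×115 system has eigenvalues cos(kπ/116); ρ_J = cos(π/116) = 0.999633.
√(1−ρ_J²) = |sin(π/116)| = 0.0270794
Young: ω* = 2/(1+√(1−ρ_J²)) = 2/(1+0.0270794) = 2/1.0270794 = 1.947269.
[ρ_SOR] ω* − 1 = 0.947269.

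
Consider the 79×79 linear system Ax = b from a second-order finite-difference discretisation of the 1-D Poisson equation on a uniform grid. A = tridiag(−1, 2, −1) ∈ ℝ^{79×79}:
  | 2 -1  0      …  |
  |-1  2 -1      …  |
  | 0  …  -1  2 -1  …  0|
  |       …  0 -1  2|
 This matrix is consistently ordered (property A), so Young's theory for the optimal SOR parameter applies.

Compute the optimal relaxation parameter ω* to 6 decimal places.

With n=79, ρ(Jacobi) = cos(π/80) = 0.999229.
1 − cos²(π/80) = sin²(π/80) ⇒ √(1−ρ_J²) = sin(π/80) = 0.0392598.
Young: ω* = 2/(1+√(1−ρ_J²)) = 2/(1+0.0392598) = 2/1.0392598 = 1.924447.
At ω = 1.924447 every |λ(B_ω)| = ω−1, so ρ_SOR = 0.924447.

ω* = 1.924447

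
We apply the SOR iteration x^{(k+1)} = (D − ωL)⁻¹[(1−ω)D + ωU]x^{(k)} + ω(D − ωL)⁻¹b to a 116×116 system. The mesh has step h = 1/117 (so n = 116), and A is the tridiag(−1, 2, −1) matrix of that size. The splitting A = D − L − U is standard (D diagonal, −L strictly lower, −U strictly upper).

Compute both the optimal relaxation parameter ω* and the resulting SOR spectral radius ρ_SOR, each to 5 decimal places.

ρ_J = max_k |cos(kπ/117)| = cos(π/117) = 0.99964
√(1−ρ_J²) = |sin(π/117)| = 0.026848
ω* = 2/(1+0.026848) = 1.94771
ρ_SOR = ω* − 1 = 1.94771 − 1 = 0.94771.

ω* = 1.94771, ρ_SOR = 0.94771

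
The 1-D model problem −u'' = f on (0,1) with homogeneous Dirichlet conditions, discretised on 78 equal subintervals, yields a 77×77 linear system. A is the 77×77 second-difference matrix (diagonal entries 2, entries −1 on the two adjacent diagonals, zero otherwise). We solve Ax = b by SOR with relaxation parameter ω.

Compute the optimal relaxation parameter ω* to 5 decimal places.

With n=77, ρ(Jacobi) = cos(π/78) = 0.99919.
√(1−ρ_J²) simplifies to sin(π/78) = 0.040266.
So ω* = 2/1.040266 = 1.92259 (Young).
and ρ(B_{ω*}) = 1.92259 − 1 = 0.92259.

ω* = 1.92259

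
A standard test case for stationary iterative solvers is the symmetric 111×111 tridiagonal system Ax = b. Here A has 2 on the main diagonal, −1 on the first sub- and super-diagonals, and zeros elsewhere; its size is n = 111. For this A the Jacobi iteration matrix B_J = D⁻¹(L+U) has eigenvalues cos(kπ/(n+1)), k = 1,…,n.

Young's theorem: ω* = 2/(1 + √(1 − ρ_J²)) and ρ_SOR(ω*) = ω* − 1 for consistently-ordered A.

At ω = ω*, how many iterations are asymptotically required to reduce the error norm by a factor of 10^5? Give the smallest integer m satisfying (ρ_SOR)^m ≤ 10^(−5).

m = 206

spectrum of D⁻¹(L+U) = {cos(kπ/112) : 1≤k≤111}; ρ_J = cos(π/112) = 0.9996066.
root = sin(π/112) = 0.0280463  (since 1−cos² = sin²).
[ω*] 2 ÷ (1 + 0.0280463) = 2 ÷ 1.0280463 = 1.9454377.
ρ(B_{ω*}) = ω*−1 = 0.9454377
5·ln10 = 11.5129; −ln(0.9454377) = 0.0561073; m = ⌈11.5129/0.0561073⌉ = ⌈205.194⌉ = 206.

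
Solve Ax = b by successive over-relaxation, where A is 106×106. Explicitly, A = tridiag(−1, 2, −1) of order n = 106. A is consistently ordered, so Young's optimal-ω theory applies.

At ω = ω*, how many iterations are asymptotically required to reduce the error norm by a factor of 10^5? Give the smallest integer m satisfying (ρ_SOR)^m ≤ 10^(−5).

m = 197

½·tridiag(1,0,1) at n=106: λ_k = cos(kπ/107); max |λ| at k=1 ⇒ ρ_J = cos(π/107) ≈ 0.9995690.
root = sin(π/107) = 0.0293565  (since 1−cos² = sin²).
ω* = 2/(1+0.0293565) = 1.9429615
Hence ρ(B_{ω*}) = 1.9429615 − 1 = 0.9429615.
5·ln10 = 11.5129; −ln(0.9429615) = 0.0587298; m = ⌈11.5129/0.0587298⌉ = ⌈196.032⌉ = 197.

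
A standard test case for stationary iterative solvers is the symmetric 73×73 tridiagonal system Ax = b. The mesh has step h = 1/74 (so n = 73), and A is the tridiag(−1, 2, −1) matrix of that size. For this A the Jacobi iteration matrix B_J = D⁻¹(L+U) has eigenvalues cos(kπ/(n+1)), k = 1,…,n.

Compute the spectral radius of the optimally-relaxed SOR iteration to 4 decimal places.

ρ_SOR = 0.9186

ρ_J = max_k |cos(kπ/74)| = cos(π/74) = 0.9991
√(1−ρ_J²) = |sin(π/74)| = 0.04244
ω* = 2/(1 + 0.04244) = 2/1.04244 = 1.9186.
At ω = 1.9186 every |λ(B_ω)| = ω−1, so ρ_SOR = 0.9186.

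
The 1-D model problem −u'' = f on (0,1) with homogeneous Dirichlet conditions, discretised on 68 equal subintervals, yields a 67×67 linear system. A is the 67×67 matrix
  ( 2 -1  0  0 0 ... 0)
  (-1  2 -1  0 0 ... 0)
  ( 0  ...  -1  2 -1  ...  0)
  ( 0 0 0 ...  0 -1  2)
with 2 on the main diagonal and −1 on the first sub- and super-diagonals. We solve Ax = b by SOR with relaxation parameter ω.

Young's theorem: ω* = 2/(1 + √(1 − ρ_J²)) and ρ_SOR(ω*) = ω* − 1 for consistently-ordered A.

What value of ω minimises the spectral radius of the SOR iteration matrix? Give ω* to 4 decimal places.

[ρ_J] n=67: ρ(B_J) = cos(π/(n+1)) = cos(π/68) = 0.9989.
√(1 − cos²(π/68)) = sin(π/68) ≈ 0.04618.
ω* = 2 / (1 + 0.04618) = 2 / 1.04618 ≈ 1.9117.
[ρ_SOR] ω* − 1 = 0.9117.

ω* = 1.9117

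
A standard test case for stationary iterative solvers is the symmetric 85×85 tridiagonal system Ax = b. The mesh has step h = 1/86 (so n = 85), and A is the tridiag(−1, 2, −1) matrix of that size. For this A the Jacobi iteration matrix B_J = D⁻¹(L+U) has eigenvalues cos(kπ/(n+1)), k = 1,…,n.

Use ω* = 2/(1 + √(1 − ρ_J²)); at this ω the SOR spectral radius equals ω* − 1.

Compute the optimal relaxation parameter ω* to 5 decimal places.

ω* = 1.92953

With n=85, ρ(Jacobi) = cos(π/86) = 0.99933.
√(1−ρ_J²) = |sin(π/86)| = 0.036522
So ω* = 2/1.036522 = 1.92953 (Young).
ρ_SOR = ω* − 1 = 1.92953 − 1 = 0.92953.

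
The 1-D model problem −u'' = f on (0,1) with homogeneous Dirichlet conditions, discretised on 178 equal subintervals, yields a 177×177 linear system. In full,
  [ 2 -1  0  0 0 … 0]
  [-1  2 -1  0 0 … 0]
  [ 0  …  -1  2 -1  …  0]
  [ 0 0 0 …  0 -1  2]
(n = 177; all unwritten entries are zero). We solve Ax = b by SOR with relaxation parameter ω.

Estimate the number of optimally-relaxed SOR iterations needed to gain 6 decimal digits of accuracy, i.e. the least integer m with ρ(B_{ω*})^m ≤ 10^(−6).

B_J for the 177×177 system has eigenvalues cos(kπ/178); ρ_J = cos(π/178) = 0.9998443.
√(1−ρ_J²) simplifies to sin(π/178) = 0.0176485.
So ω* = 2/1.0176485 = 1.9653151 (Young).
ρ(B_{ω*}) = ω*−1 = 0.9653151
m ≥ 6·ln10 / (−ln 0.9653151) = 391.366; smallest integer m = 392.

m = 392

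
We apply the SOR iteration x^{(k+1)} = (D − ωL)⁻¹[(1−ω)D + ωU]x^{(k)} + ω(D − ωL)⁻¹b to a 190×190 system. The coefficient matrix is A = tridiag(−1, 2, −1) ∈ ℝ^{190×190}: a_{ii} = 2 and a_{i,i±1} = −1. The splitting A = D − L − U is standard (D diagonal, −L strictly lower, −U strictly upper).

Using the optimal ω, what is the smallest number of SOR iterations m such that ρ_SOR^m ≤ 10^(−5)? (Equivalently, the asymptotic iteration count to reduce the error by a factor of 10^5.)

[ρ_J] n=190: ρ(B_J) = cos(π/(n+1)) = cos(π/191) = 0.9998647.
1 − cos²(π/191) = sin²(π/191) ⇒ √(1−ρ_J²) = sin(π/191) = 0.0164474.
ω* = 2 / (1 + 0.0164474) = 2 / 1.0164474 ≈ 1.9676375.
ρ(B_{ω*}) = ω*−1 = 0.9676375
m ≥ 5·ln10 / (−ln 0.9676375) = 349.961; smallest integer m = 350.

m = 350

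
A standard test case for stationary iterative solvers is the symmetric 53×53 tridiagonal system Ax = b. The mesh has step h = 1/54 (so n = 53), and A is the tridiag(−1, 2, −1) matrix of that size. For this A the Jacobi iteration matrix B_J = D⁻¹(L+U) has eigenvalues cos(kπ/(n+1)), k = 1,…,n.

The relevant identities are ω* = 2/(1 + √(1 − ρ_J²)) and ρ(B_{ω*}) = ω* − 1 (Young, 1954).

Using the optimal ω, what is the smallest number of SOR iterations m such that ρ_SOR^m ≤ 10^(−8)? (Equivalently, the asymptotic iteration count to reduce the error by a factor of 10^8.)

m = 159

[ρ_J] n=53: ρ(B_J) = cos(π/(n+1)) = cos(π/54) = 0.9983082.
root = sin(π/54) = 0.0581448  (since 1−cos² = sin²).
ω* = 2/(1 + 0.0581448) = 2/1.0581448 = 1.8901005.
ρ_SOR = ω* − 1 ≈ 0.8901005.
8·ln10 = 18.4207; −ln(0.8901005) = 0.116421; m = ⌈18.4207/0.116421⌉ = ⌈158.225⌉ = 159.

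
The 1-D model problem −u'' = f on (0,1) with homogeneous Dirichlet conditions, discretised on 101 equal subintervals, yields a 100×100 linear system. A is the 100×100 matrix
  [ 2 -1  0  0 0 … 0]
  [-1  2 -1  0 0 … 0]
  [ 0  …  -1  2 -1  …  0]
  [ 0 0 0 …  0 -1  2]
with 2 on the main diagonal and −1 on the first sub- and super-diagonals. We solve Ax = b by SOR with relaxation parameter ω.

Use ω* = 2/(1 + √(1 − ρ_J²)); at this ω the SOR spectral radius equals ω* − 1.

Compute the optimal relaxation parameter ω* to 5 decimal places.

ρ_J = max_k |cos(kπ/101)| = cos(π/101) = 0.99952
√(1−ρ_J²) = |sin(π/101)| = 0.031100
ω* = 2/(1+0.031100) = 1.93968
ρ(B_{ω*}) = ω*−1 = 0.93968

ω* = 1.93968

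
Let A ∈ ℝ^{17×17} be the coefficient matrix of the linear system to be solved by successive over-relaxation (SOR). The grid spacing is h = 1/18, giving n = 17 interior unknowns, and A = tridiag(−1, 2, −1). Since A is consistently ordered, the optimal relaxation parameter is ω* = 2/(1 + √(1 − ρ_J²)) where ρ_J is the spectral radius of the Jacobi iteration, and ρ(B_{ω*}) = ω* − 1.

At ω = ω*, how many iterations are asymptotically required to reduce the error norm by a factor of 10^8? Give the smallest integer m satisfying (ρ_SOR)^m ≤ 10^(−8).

spectrum of D⁻¹(L+U) = {cos(kπ/18) : 1≤k≤17}; ρ_J = cos(π/18) = 0.9848078.
1 − cos²(π/18) = sin²(π/18) ⇒ √(1−ρ_J²) = sin(π/18) = 0.1736482.
[ω*] 2 ÷ (1 + 0.1736482) = 2 ÷ 1.1736482 = 1.7040882.
At ω = 1.7040882 every |λ(B_ω)| = ω−1, so ρ_SOR = 0.7040882.
For 8 digits: m = 8·ln10 / (−ln 0.7040882) = 18.4207/0.350852 = 52.503; round up → m = 53.

m = 53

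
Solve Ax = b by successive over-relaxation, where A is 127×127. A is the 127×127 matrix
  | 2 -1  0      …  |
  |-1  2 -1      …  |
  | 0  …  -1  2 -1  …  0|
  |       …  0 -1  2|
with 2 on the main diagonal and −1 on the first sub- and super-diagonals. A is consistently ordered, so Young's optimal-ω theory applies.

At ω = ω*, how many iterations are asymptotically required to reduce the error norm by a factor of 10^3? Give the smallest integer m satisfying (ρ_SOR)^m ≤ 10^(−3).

n=127: λ(B_J) = 1 − λ(A)/2 = cos(kπ/128); k=1 gives ρ_J = 0.9996988.
√(1 − cos²(π/128)) = sin(π/128) ≈ 0.0245412.
ω* = 2 / (1 + 0.0245412) = 2 / 1.0245412 ≈ 1.9520933.
ρ_SOR = ω* − 1 = 1.9520933 − 1 = 0.9520933.
(0.9520933)^m ≤ 10^{−3}  ⇒  m·ln(0.9520933) ≤ −3·ln10  ⇒  m ≥ 140.710  ⇒  m = 141

m = 141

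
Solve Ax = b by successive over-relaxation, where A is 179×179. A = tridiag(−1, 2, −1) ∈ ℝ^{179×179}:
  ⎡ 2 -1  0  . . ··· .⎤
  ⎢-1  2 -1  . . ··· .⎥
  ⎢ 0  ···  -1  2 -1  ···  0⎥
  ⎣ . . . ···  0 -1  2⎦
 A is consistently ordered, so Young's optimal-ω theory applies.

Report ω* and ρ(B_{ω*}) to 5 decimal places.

ω* = 1.96569, ρ_SOR = 0.96569

ρ_J = max_k |cos(kπ/180)| = cos(π/180) = 0.99985
root = sin(π/180) = 0.017452  (since 1−cos² = sin²).
Then 2/(1+√(1−ρ_J²)) = 2/(1+0.017452); ω* = 2/1.017452 = 1.96569.
At ω = 1.96569 every |λ(B_ω)| = ω−1, so ρ_SOR = 0.96569.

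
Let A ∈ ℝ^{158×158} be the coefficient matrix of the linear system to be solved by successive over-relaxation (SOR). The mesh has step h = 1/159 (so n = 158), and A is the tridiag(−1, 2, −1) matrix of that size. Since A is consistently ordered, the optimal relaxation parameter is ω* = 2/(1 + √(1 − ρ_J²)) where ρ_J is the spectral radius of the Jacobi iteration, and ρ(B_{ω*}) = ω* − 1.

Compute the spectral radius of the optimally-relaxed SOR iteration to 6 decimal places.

spectrum of D⁻¹(L+U) = {cos(kπ/159) : 1≤k≤158}; ρ_J = cos(π/159) = 0.999805.
√(1−ρ_J²) = |sin(π/159)| = 0.0197572
ω* = 2 / (1 + 0.0197572) = 2 / 1.0197572 ≈ 1.961251.
Hence ρ(B_{ω*}) = 1.961251 − 1 = 0.961251.

ρ_SOR = 0.961251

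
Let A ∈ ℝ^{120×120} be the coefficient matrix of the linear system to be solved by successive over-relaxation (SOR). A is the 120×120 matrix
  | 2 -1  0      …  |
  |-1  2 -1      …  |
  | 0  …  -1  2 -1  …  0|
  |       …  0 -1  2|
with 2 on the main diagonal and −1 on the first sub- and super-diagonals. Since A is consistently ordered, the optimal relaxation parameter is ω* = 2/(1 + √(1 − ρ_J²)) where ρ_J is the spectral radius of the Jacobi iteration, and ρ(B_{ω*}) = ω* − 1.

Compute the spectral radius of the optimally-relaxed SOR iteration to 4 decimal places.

ρ_SOR = 0.9494

[ρ_J] n=120: ρ(B_J) = cos(π/(n+1)) = cos(π/121) = 0.9997.
√(1−ρ_J²) = |sin(π/121)| = 0.02596
ω* = 2/(1+0.02596) = 1.9494
[ρ_SOR] ω* − 1 = 0.9494.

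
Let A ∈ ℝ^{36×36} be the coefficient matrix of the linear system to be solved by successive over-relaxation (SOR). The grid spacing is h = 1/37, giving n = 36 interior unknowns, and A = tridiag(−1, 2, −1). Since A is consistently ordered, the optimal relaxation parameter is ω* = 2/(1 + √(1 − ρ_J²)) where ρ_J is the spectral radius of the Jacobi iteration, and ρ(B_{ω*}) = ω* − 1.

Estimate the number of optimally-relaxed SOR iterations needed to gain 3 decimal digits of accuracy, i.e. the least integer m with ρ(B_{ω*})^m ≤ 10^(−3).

m = 41

B_J for the 36×36 system has eigenvalues cos(kπ/37); ρ_J = cos(π/37) = 0.9963975.
√(1 − cos²(π/37)) = sin(π/37) ≈ 0.0848059.
ω* = 2 / (1 + 0.0848059) = 2 / 1.0848059 ≈ 1.8436478.
At ω = 1.8436478 every |λ(B_ω)| = ω−1, so ρ_SOR = 0.8436478.
3·ln10 = 6.90776; −ln(0.8436478) = 0.17002; m = ⌈6.90776/0.17002⌉ = ⌈40.629⌉ = 41.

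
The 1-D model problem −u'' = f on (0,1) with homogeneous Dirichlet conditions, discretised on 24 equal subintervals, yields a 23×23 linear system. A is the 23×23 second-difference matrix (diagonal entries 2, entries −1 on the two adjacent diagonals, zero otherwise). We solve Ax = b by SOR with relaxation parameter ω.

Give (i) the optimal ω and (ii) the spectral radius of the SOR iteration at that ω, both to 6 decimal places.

ω* = 1.769088, ρ_SOR = 0.769088

[ρ_J] n=23: ρ(B_J) = cos(π/(n+1)) = cos(π/24) = 0.991445.
√(1−ρ_J²) simplifies to sin(π/24) = 0.1305262.
ω* = 2 / (1 + 0.1305262) = 2 / 1.1305262 ≈ 1.769088.
ρ(B_{ω*}) = ω*−1 = 0.769088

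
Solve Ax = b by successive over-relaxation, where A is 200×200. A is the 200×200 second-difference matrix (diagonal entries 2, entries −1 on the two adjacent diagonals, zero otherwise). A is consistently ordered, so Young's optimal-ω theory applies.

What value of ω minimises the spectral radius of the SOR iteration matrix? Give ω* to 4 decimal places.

ω* = 1.9692

With n=200, ρ(Jacobi) = cos(π/201) = 0.9999.
√(1 − cos²(π/201)) = sin(π/201) ≈ 0.01563.
So ω* = 2/1.01563 = 1.9692 (Young).
and ρ(B_{ω*}) = 1.9692 − 1 = 0.9692.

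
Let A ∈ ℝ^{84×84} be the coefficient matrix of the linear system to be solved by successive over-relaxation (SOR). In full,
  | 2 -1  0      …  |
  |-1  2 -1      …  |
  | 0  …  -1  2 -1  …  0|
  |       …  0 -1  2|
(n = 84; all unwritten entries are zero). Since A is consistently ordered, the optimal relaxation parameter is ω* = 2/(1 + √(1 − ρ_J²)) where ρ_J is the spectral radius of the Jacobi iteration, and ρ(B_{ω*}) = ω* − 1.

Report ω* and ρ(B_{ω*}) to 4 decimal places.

½·tridiag(1,0,1) at n=84: λ_k = cos(kπ/85); max |λ| at k=1 ⇒ ρ_J = cos(π/85) ≈ 0.9993.
1 − cos²(π/85) = sin²(π/85) ⇒ √(1−ρ_J²) = sin(π/85) = 0.03695.
ω* = 2/(1+0.03695) = 1.9287
Hence ρ(B_{ω*}) = 1.9287 − 1 = 0.9287.

ω* = 1.9287, ρ_SOR = 0.9287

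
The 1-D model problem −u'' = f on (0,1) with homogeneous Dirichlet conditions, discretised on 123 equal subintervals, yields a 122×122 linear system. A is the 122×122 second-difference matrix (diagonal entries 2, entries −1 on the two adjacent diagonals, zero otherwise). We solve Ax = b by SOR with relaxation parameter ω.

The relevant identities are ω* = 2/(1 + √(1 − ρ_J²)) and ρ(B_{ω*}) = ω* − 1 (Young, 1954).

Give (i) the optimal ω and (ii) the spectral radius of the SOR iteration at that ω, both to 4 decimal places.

n=122: λ(B_J) = 1 − λ(A)/2 = cos(kπ/123); k=1 gives ρ_J = 0.9997.
√(1 − cos²(π/123)) = sin(π/123) ≈ 0.02554.
Young: ω* = 2/(1+√(1−ρ_J²)) = 2/(1+0.02554) = 2/1.02554 = 1.9502.
ρ(B_{ω*}) = ω*−1 = 0.9502

ω* = 1.9502, ρ_SOR = 0.9502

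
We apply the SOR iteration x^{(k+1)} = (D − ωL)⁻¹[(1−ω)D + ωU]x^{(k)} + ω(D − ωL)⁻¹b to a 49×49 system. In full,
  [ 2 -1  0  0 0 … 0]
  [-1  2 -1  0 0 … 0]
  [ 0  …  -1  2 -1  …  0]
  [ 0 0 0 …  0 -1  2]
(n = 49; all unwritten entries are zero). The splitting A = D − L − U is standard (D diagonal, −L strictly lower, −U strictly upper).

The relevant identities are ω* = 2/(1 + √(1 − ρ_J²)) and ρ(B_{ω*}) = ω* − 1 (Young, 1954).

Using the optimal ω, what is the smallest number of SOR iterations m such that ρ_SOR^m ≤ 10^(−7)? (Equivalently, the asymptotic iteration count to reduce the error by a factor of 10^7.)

With n=49, ρ(Jacobi) = cos(π/50) = 0.9980267.
1 − cos²(π/50) = sin²(π/50) ⇒ √(1−ρ_J²) = sin(π/50) = 0.0627905.
Young: ω* = 2/(1+√(1−ρ_J²)) = 2/(1+0.0627905) = 2/1.0627905 = 1.8818384.
Hence ρ(B_{ω*}) = 1.8818384 − 1 = 0.8818384.
m ≥ 7·ln10 / (−ln 0.8818384) = 128.180; smallest integer m = 129.

m = 129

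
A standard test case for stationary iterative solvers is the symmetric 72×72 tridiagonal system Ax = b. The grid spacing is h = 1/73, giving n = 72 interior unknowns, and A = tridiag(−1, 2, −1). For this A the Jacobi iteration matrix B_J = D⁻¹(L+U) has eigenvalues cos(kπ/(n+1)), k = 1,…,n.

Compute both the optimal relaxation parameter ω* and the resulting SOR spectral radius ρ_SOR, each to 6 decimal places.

ω* = 1.917505, ρ_SOR = 0.917505

ρ_J = max_k |cos(kπ/73)| = cos(π/73) = 0.999074
root = sin(π/73) = 0.0430222  (since 1−cos² = sin²).
Young: ω* = 2/(1+√(1−ρ_J²)) = 2/(1+0.0430222) = 2/1.0430222 = 1.917505.
and ρ(B_{ω*}) = 1.917505 − 1 = 0.917505.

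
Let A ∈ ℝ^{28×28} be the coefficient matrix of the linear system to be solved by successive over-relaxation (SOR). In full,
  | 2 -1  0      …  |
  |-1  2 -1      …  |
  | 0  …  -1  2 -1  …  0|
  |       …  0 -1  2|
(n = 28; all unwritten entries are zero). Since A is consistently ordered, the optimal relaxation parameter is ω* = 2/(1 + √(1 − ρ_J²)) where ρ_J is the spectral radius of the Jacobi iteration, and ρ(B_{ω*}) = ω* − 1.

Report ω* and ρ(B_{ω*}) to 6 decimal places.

ω* = 1.804860, ρ_SOR = 0.804860

[ρ_J] n=28: ρ(B_J) = cos(π/(n+1)) = cos(π/29) = 0.994138.
root = sin(π/29) = 0.1081190  (since 1−cos² = sin²).
ω* = 2/(1 + 0.1081190) = 2/1.1081190 = 1.804860.
ρ_SOR = ω* − 1 = 1.804860 − 1 = 0.804860.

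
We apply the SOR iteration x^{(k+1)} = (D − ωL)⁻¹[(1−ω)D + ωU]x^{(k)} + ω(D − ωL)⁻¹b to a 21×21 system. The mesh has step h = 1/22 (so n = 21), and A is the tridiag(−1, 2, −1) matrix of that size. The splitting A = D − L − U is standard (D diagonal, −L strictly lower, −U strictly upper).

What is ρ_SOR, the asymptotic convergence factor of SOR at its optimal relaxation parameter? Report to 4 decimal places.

ρ_SOR = 0.7508

ρ_J = max_k |cos(kπ/22)| = cos(π/22) = 0.9898
√(1−ρ_J²) simplifies to sin(π/22) = 0.14231.
[ω*] 2 ÷ (1 + 0.14231) = 2 ÷ 1.14231 = 1.7508.
ρ_SOR = ω* − 1 ≈ 0.7508.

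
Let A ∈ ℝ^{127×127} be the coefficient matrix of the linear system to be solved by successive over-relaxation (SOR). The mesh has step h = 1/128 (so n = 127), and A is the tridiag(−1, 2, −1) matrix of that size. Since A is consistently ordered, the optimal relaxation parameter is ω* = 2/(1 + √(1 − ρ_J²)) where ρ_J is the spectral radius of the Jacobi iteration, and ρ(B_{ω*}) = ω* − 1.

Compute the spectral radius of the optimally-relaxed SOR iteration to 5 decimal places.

½·tridiag(1,0,1) at n=127: λ_k = cos(kπ/128); max |λ| at k=1 ⇒ ρ_J = cos(π/128) ≈ 0.99970.
√(1 − cos²(π/128)) = sin(π/128) ≈ 0.024541.
Then 2/(1+√(1−ρ_J²)) = 2/(1+0.024541); ω* = 2/1.024541 = 1.95209.
[ρ_SOR] ω* − 1 = 0.95209.

ρ_SOR = 0.95209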